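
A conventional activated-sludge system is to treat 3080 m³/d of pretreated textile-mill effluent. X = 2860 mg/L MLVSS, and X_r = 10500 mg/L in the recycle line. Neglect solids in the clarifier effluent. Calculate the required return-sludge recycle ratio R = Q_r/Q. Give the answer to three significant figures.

Mass balance around the secondary clarifier (neglecting effluent solids): R = X / (X_r − X) = 2860 / (10500 − 2860) = 0.3743.

R ≈ 0.374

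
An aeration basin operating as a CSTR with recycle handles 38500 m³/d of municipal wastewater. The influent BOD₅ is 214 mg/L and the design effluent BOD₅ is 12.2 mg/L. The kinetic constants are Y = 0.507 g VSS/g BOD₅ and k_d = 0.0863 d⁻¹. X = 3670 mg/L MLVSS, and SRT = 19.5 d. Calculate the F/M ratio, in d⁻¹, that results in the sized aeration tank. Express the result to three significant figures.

From the SRT design equation V = Y Q (S₀−S) θ_c / [X (1 + k_d θ_c)] = 0.507 × 38500 × (214 − 12.2) × 19.5 / [3670 × (1 + 0.0863 × 19.5)] = 7.68×10^7 / 9846 = 7801 m³.
Food-to-microorganism ratio F/M = Q S₀ / (V X) = 38500 × 214 / (7801 × 3670) = 0.2878 d⁻¹.

F/M ≈ 0.288 d⁻¹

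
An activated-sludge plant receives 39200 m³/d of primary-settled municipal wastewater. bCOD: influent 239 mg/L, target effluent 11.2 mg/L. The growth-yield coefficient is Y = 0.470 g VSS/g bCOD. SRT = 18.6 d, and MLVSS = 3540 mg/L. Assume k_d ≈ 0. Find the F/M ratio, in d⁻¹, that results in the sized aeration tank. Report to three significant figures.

V·X = Y·Q·ΔS·θ_c gives V = 0.470 × 39200 × (239 − 11.2) × 18.6 / 3540 = 22052 m³.
F/M = Q·S₀ / (V·X) = 39200 × 239 / (22052 × 3540) = 0.1200 g bCOD·(g VSS·d)⁻¹.

F/M ≈ 0.120 d⁻¹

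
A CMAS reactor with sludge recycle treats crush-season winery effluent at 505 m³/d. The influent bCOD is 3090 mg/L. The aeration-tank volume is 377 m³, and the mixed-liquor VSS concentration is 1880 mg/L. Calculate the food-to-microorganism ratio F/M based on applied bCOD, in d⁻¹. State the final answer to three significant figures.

Food-to-microorganism ratio F/M = Q S₀ / (V X) = 505 × 3090 / (377.0 × 1880) = 2.202 d⁻¹.

F/M ≈ 2.20 d⁻¹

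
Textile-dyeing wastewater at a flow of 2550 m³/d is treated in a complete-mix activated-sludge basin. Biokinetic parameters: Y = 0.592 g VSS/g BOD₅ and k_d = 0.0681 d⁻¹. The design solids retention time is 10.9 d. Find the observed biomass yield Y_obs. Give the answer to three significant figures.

Observed yield with endogenous decay: Y_obs = Y / (1 + k_d·θ_c) = 0.592 / (1 + 0.0681 × 10.9) = 0.592 / 1.742 = 0.3398 g VSS/g BOD₅.

Y_obs ≈ 0.340 g VSS/g BOD₅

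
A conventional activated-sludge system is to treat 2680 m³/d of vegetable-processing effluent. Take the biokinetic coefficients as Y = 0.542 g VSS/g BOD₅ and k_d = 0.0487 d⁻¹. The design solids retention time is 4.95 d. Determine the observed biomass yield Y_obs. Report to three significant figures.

Y_obs ≈ 0.437 g VSS/g BOD₅

Correct the yield for decay: Y_obs = Y/(1 + k_d θ_c) = 0.542 / (1 + 0.0487 × 4.95) = 0.542 / 1.241 = 0.4367.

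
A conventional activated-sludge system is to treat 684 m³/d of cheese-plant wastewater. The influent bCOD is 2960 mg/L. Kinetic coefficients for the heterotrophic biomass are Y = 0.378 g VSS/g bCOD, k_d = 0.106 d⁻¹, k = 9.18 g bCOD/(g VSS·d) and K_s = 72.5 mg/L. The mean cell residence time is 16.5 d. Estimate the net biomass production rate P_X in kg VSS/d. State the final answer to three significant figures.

From the Monod/SRT balance for a CMAS, S = K_s·(1+k_d θ_c)/[θ_c·(Y k − k_d) − 1] = 72.5 × (1 + 0.106 × 16.5) / [16.5 × (0.378 × 9.18 − 0.106) − 1] = 199.3 / 54.51 = 3.656 mg/L.
Observed yield with endogenous decay: Y_obs = Y / (1 + k_d·θ_c) = 0.378 / (1 + 0.106 × 16.5) = 0.378 / 2.749 = 0.1375 g VSS/g bCOD.
Q·(S₀ − S) = 684 × (2960 − 3.66) × 10⁻³ = 2022 kg/d removed.
So the net sludge growth is P_X = 0.1375 × 2022 = 278.1 kg VSS/d.

P_X ≈ 278 kg VSS/d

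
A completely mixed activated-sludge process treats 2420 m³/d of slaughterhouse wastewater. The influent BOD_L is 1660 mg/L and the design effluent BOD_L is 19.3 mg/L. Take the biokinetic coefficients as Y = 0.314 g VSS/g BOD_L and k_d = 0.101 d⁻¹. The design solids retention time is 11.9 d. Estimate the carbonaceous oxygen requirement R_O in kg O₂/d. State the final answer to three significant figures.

R_O ≈ 3170 kg O₂/d

Observed yield with endogenous decay: Y_obs = Y / (1 + k_d·θ_c) = 0.314 / (1 + 0.101 × 11.9) = 0.314 / 2.202 = 0.1426 g VSS/g BOD_L.
Q·(S₀ − S) = 2420 × (1660 − 19.3) × 10⁻³ = 3970 kg/d removed.
Biomass synthesised: P_X = Y_obs × 3970 = 566.2 kg VSS/d.
R_O = Q·(S₀ − S) − 1.42·P_X = 3970 − 1.42 × 566.2 = 3166 kg O₂/d.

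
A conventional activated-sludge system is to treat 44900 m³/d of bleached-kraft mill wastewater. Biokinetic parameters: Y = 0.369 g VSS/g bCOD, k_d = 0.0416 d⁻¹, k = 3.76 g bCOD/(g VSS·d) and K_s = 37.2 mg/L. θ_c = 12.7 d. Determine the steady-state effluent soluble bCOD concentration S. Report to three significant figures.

From the Monod/SRT balance for a CMAS, S = K_s·(1+k_d θ_c)/[θ_c·(Y k − k_d) − 1] = 37.2 × (1 + 0.0416 × 12.7) / [12.7 × (0.369 × 3.76 − 0.0416) − 1] = 56.85 / 16.09 = 3.533 mg/L.

S ≈ 3.53 mg/L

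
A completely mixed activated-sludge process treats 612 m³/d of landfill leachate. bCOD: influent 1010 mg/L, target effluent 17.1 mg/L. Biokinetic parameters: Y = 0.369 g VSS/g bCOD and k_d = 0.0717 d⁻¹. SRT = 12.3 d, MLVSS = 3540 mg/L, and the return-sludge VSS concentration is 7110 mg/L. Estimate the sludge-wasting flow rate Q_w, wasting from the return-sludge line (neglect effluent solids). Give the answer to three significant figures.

Q_w ≈ 16.8 m³/d

From the SRT design equation V = Y Q (S₀−S) θ_c / [X (1 + k_d θ_c)] = 0.369 × 612 × (1010 − 17.1) × 12.3 / [3540 × (1 + 0.0717 × 12.3)] = 2.76×10^6 / 6662 = 414.0 m³.
Wasting from the return line (neglecting effluent solids): Q_w = V·X / (θ_c·X_r) = 414.0 × 3540 / (12.3 × 7110) = 16.76 m³/d.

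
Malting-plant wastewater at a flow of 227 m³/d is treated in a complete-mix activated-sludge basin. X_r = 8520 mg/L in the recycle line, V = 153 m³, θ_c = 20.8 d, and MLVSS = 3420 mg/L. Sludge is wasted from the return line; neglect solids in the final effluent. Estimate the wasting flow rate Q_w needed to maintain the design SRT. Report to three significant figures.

Q_w = (V·X)/(θ_c X_r) = 153.0 × 3420 / (20.8 × 8520) = 2.953 m³/d.

Q_w ≈ 2.95 m³/d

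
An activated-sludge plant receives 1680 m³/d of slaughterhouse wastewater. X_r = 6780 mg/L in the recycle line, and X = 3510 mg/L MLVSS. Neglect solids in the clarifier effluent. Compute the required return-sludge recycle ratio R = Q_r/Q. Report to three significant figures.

R ≈ 1.07

Solids balance on the clarifier gives (1+R)X = R·X_r, so R = X/(X_r − X) = 3510 / (6780 − 3510) = 1.073.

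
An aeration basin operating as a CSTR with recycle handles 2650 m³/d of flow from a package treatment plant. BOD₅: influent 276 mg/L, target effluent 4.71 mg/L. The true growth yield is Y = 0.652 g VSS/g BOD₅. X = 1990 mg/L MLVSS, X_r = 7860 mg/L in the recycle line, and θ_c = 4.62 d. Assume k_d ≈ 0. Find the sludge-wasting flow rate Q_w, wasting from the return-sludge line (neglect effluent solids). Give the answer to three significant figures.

Q_w ≈ 59.6 m³/d

With k_d = 0 the design equation reduces to V = Y Q (S₀−S) θ_c / X = 0.652 × 2650 × (276 − 4.71) × 4.62 / 1990 = 1088 m³.
Q_w = (V·X)/(θ_c X_r) = 1088 × 1990 / (4.62 × 7860) = 59.64 m³/d.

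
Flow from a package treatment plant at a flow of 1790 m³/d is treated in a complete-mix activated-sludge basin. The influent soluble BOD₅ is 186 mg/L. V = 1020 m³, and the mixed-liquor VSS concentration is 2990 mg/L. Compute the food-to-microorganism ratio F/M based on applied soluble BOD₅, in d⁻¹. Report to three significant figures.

Food-to-microorganism ratio F/M = Q S₀ / (V X) = 1790 × 186 / (1020 × 2990) = 0.1092 d⁻¹.

F/M ≈ 0.109 d⁻¹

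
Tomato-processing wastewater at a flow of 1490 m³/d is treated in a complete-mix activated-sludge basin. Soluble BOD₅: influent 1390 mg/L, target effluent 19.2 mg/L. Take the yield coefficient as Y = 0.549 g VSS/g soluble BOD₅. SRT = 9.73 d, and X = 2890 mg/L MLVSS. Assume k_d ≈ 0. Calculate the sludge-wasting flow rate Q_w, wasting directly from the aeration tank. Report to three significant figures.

Biomass mass balance (decay neglected): V·X = Y·Q·(S₀ − S)·θ_c, so V = 0.549 × 1490 × (1390 − 19.2) × 9.73 / 2890 = 3775 m³.
For wasting at MLVSS concentration, Q_w = V/θ_c = 3775/9.73 = 388.0 m³/d.

Q_w ≈ 388 m³/d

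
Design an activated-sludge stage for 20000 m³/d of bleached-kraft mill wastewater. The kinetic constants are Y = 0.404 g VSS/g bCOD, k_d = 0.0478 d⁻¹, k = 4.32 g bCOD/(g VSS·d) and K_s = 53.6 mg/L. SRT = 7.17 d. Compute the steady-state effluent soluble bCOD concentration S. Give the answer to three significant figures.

S ≈ 6.44 mg/L

Effluent substrate depends only on kinetics and SRT: S = K_s(1 + k_d θ_c) / [θ_c(Yk − k_d) − 1] = 53.6 × (1 + 0.0478 × 7.17) / [7.17 × (0.404 × 4.32 − 0.0478) − 1] = 71.97 / 11.17 = 6.443 mg/L.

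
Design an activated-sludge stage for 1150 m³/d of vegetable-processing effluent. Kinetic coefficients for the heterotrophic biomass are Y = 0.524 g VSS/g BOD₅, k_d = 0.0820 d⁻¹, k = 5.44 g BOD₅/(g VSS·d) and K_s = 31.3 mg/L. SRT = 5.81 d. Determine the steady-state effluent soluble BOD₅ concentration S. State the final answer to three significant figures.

S ≈ 3.06 mg/L

For a completely mixed reactor with recycle the Lawrence–McCarty relation gives S = K_s·(1 + k_d·θ_c) / [θ_c·(Y·k − k_d) − 1] = 31.3 × (1 + 0.0820 × 5.81) / [5.81 × (0.524 × 5.44 − 0.0820) − 1] = 46.21 / 15.09 = 3.063 mg/L.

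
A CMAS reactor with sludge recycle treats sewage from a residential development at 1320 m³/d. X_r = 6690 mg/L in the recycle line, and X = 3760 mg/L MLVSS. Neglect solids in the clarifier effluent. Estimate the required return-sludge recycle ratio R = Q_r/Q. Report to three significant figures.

Mass balance around the secondary clarifier (neglecting effluent solids): R = X / (X_r − X) = 3760 / (6690 − 3760) = 1.283.

R ≈ 1.28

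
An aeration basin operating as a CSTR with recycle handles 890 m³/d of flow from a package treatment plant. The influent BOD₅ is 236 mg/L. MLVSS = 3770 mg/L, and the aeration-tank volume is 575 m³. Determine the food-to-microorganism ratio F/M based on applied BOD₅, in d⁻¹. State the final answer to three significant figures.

F/M ≈ 0.0969 d⁻¹

Food-to-microorganism ratio F/M = Q S₀ / (V X) = 890 × 236 / (575.0 × 3770) = 0.09689 d⁻¹.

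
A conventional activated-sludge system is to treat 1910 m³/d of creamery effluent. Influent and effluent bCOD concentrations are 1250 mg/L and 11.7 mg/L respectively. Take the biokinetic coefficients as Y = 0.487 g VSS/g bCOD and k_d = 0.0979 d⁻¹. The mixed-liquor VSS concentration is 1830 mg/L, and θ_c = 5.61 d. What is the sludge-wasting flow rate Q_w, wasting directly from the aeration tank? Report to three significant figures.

Q_w ≈ 406 m³/d

Rearranging the biomass balance for a CMAS with decay, V = Y·Q·ΔS·θ_c / [X·(1+k_d θ_c)] = 0.487 × 1910 × (1250 − 11.7) × 5.61 / [1830 × (1 + 0.0979 × 5.61)] = 6.46×10^6 / 2835 = 2279 m³.
Wasting from the aeration tank: Q_w = V / θ_c = 2279 / 5.61 = 406.3 m³/d.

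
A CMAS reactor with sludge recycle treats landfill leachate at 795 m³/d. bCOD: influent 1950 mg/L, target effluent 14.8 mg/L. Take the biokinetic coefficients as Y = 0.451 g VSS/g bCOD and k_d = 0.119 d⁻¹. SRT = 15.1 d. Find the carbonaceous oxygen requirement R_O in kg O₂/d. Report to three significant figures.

The observed yield is Y_obs = Y/(1 + k_d·θ_c) = 0.451 / (1 + 0.119 × 15.1) = 0.451 / 2.797 = 0.1612 g VSS per g bCOD removed.
Substrate removed = Q·(S₀ − S) = 795 m³/d × (1950 − 14.8) g/m³ = 1.54×10^6 g/d = 1538 kg/d.
Biomass synthesised: P_X = Y_obs × 1538 = 248.1 kg VSS/d.
R_O = Q·(S₀ − S) − 1.42·P_X = 1538 − 1.42 × 248.1 = 1186 kg O₂/d.

R_O ≈ 1190 kg O₂/d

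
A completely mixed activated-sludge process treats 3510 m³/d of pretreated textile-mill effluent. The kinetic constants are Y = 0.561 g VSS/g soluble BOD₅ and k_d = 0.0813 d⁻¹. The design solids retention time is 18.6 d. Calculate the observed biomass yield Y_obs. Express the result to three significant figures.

Y_obs = Y / (1 + k_d θ_c) = 0.561 / (1 + 0.0813 × 18.6) = 0.561 / 2.512 = 0.2233.

Y_obs ≈ 0.223 g VSS/g soluble BOD₅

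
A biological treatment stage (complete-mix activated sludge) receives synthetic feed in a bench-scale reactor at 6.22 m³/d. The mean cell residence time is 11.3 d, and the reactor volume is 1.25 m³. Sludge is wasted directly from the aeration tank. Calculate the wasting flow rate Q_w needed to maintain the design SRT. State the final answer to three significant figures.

With mixed-liquor wasting, θ_c = V/Q_w, so Q_w = V/θ_c = 1.250/11.3 = 0.1106 m³/d.

Q_w ≈ 0.111 m³/d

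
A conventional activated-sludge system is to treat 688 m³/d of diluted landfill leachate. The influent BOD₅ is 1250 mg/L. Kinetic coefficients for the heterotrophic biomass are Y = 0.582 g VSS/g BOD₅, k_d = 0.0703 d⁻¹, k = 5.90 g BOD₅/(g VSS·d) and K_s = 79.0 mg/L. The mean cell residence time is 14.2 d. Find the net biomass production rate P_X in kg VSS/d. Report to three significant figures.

P_X ≈ 250 kg VSS/d

From the Monod/SRT balance for a CMAS, S = K_s·(1+k_d θ_c)/[θ_c·(Y k − k_d) − 1] = 79.0 × (1 + 0.0703 × 14.2) / [14.2 × (0.582 × 5.90 − 0.0703) − 1] = 157.9 / 46.76 = 3.376 mg/L.
The observed yield is Y_obs = Y/(1 + k_d·θ_c) = 0.582 / (1 + 0.0703 × 14.2) = 0.582 / 1.998 = 0.2913 g VSS per g BOD₅ removed.
Mass of BOD₅ removed per day: Q(S₀ − S) = 688 × 1247 g/m³ = 857.7 kg/d.
Net biomass production P_X = Y_obs × Q·(S₀ − S) = 0.2913 × 857.7 = 249.8 kg VSS/d.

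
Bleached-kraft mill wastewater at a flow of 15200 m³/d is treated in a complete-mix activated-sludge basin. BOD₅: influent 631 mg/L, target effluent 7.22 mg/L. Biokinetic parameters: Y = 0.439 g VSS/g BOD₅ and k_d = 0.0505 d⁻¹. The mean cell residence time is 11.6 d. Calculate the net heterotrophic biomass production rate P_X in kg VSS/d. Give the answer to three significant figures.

P_X ≈ 2620 kg VSS/d

Correct the yield for decay: Y_obs = Y/(1 + k_d θ_c) = 0.439 / (1 + 0.0505 × 11.6) = 0.439 / 1.586 = 0.2768.
Substrate removed = Q·(S₀ − S) = 15200 m³/d × (631 − 7.22) g/m³ = 9.48×10^6 g/d = 9481 kg/d.
So the net sludge growth is P_X = 0.2768 × 9481 = 2625 kg VSS/d.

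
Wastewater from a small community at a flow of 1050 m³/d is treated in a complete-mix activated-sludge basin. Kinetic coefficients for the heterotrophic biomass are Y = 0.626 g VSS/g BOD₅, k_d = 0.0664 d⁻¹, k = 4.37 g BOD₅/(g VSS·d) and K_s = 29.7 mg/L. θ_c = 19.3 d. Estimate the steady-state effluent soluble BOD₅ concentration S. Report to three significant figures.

Effluent substrate depends only on kinetics and SRT: S = K_s(1 + k_d θ_c) / [θ_c(Yk − k_d) − 1] = 29.7 × (1 + 0.0664 × 19.3) / [19.3 × (0.626 × 4.37 − 0.0664) − 1] = 67.76 / 50.52 = 1.341 mg/L.

S ≈ 1.34 mg/L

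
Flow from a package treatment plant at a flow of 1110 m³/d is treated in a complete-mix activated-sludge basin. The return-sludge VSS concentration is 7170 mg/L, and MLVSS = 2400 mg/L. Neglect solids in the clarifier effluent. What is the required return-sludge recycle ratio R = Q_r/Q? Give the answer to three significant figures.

R ≈ 0.503

Solids balance on the clarifier gives (1+R)X = R·X_r, so R = X/(X_r − X) = 2400 / (7170 − 2400) = 0.5031.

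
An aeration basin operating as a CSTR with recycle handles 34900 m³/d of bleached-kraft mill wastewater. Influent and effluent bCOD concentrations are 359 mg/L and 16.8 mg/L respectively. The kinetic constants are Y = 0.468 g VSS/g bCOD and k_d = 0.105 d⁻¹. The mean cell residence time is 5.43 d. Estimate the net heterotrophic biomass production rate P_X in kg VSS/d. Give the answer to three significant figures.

Correct the yield for decay: Y_obs = Y/(1 + k_d θ_c) = 0.468 / (1 + 0.105 × 5.43) = 0.468 / 1.570 = 0.2981.
Q·(S₀ − S) = 34900 × (359 − 16.8) × 10⁻³ = 11943 kg/d removed.
P_X = Y_obs · Q(S₀ − S) = 0.2981 × 11943 = 3560 kg VSS/d.

P_X ≈ 3560 kg VSS/d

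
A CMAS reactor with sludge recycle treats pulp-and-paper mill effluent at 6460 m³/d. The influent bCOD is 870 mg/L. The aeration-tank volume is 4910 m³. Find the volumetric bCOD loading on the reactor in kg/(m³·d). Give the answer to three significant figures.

L_v ≈ 1.14 kg bCOD/(m³·d)

Applied bCOD load per unit volume = Q·S₀/V = (6460 × 870/1000)/4910 = 1.145 kg bCOD·m⁻³·d⁻¹.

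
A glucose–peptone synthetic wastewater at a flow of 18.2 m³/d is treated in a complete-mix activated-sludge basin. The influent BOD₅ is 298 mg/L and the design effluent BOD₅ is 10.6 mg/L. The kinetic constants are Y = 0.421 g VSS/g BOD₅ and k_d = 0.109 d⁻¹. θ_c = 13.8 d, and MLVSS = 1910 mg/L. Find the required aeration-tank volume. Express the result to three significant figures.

V ≈ 6.35 m³

Rearranging the biomass balance for a CMAS with decay, V = Y·Q·ΔS·θ_c / [X·(1+k_d θ_c)] = 0.421 × 18.2 × (298 − 10.6) × 13.8 / [1910 × (1 + 0.109 × 13.8)] = 3.04×10^4 / 4783 = 6.354 m³.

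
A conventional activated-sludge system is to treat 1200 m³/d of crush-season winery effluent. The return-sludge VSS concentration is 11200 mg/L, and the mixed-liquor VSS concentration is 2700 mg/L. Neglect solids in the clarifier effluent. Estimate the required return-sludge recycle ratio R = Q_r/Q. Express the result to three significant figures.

R ≈ 0.318

R = Q_r/Q = X/(X_r − X) = 2700 / (11200 − 2700) = 0.3176.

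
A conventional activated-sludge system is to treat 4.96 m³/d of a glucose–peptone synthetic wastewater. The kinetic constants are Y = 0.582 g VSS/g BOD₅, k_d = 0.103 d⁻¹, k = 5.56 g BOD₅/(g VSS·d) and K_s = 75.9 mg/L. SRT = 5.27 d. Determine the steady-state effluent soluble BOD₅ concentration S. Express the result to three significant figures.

S ≈ 7.55 mg/L

For a completely mixed reactor with recycle the Lawrence–McCarty relation gives S = K_s·(1 + k_d·θ_c) / [θ_c·(Y·k − k_d) − 1] = 75.9 × (1 + 0.103 × 5.27) / [5.27 × (0.582 × 5.56 − 0.103) − 1] = 117.1 / 15.51 = 7.550 mg/L.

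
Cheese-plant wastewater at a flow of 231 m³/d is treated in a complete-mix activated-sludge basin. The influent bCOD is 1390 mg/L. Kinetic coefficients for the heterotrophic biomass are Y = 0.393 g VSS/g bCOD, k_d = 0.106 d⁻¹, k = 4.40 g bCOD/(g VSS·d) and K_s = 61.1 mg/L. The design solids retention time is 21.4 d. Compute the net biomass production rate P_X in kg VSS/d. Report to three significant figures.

P_X ≈ 38.4 kg VSS/d

For a completely mixed reactor with recycle the Lawrence–McCarty relation gives S = K_s·(1 + k_d·θ_c) / [θ_c·(Y·k − k_d) − 1] = 61.1 × (1 + 0.106 × 21.4) / [21.4 × (0.393 × 4.40 − 0.106) − 1] = 199.7 / 33.74 = 5.919 mg/L.
Observed yield with endogenous decay: Y_obs = Y / (1 + k_d·θ_c) = 0.393 / (1 + 0.106 × 21.4) = 0.393 / 3.268 = 0.1202 g VSS/g bCOD.
Q·(S₀ − S) = 231 × (1390 − 5.92) × 10⁻³ = 319.7 kg/d removed.
P_X = Y_obs · Q(S₀ − S) = 0.1202 × 319.7 = 38.44 kg VSS/d.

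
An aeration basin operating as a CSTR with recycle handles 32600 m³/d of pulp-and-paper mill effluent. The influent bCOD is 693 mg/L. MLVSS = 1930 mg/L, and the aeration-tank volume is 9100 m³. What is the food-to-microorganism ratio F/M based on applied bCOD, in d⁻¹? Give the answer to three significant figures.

F/M ≈ 1.29 d⁻¹

Food-to-microorganism ratio F/M = Q S₀ / (V X) = 32600 × 693 / (9100 × 1930) = 1.286 d⁻¹.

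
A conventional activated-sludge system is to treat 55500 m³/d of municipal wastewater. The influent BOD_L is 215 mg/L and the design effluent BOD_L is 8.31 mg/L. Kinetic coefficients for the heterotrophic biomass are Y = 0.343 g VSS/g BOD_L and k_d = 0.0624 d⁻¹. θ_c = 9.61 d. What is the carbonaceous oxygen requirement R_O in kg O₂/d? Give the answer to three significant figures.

The observed yield is Y_obs = Y/(1 + k_d·θ_c) = 0.343 / (1 + 0.0624 × 9.61) = 0.343 / 1.600 = 0.2144 g VSS per g BOD_L removed.
Substrate removed = Q·(S₀ − S) = 55500 m³/d × (215 − 8.31) g/m³ = 1.15×10^7 g/d = 11471 kg/d.
P_X = Y_obs·Q·(S₀ − S) = 0.2144 × 11471 = 2460 kg VSS/d.
R_O = Q·ΔS − 1.42 P_X = 11471 − 3493 = 7979 kg O₂/d.

R_O ≈ 7980 kg O₂/d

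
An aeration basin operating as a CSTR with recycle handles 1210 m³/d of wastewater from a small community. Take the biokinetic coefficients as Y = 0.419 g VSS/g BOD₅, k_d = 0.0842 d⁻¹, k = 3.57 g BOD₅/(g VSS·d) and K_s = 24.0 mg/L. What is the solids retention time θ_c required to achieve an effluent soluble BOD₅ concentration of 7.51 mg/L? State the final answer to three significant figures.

θ_c ≈ 3.67 d

At the target effluent, Y k S/(K_s+S) = 0.419×3.57×7.51/31.51 = 0.3565 d⁻¹.
1/θ_c = 0.3565 − 0.0842 = 0.2723 d⁻¹, so θ_c = 3.672 d.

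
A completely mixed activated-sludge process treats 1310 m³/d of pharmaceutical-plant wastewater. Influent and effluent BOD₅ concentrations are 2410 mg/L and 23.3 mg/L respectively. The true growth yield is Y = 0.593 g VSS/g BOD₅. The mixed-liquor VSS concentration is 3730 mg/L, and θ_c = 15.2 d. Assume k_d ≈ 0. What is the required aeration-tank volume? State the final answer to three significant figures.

V ≈ 7560 m³

Biomass mass balance (decay neglected): V·X = Y·Q·(S₀ − S)·θ_c, so V = 0.593 × 1310 × (2410 − 23.3) × 15.2 / 3730 = 7555 m³.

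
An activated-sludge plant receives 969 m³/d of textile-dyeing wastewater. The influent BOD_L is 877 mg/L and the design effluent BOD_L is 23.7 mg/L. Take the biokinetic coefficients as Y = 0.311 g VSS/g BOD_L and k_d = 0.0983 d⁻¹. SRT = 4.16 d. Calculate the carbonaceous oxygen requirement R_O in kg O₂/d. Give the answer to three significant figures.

Observed yield with endogenous decay: Y_obs = Y / (1 + k_d·θ_c) = 0.311 / (1 + 0.0983 × 4.16) = 0.311 / 1.409 = 0.2207 g VSS/g BOD_L.
Q·(S₀ − S) = 969 × (877 − 23.7) × 10⁻³ = 826.8 kg/d removed.
Biomass synthesised: P_X = Y_obs × 826.8 = 182.5 kg VSS/d.
R_O = Q·(S₀ − S) − 1.42·P_X = 826.8 − 1.42 × 182.5 = 567.7 kg O₂/d.

R_O ≈ 568 kg O₂/d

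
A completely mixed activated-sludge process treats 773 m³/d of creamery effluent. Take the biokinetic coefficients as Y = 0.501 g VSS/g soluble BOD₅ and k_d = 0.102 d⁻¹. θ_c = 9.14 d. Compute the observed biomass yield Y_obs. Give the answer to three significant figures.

Y_obs ≈ 0.259 g VSS/g soluble BOD₅

Y_obs = Y / (1 + k_d θ_c) = 0.501 / (1 + 0.102 × 9.14) = 0.501 / 1.932 = 0.2593.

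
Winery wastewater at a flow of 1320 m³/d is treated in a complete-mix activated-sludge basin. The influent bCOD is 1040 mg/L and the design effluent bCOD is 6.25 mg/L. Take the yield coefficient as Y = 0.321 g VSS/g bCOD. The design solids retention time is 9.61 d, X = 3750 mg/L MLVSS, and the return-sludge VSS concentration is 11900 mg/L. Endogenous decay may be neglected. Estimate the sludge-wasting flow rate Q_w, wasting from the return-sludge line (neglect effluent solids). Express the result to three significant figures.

Q_w ≈ 36.8 m³/d

V·X = Y·Q·ΔS·θ_c gives V = 0.321 × 1320 × (1040 − 6.25) × 9.61 / 3750 = 1123 m³.
θ_c = V·X/(Q_w·X_r) when wasting from the recycle, so Q_w = V·X/(θ_c·X_r) = 1123 × 3750 / (9.61 × 11900) = 36.81 m³/d.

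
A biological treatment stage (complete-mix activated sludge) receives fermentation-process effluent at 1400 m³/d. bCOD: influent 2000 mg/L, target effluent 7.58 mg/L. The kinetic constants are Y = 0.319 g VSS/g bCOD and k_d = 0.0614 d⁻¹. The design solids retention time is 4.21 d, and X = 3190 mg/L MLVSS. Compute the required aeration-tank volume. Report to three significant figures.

From the SRT design equation V = Y Q (S₀−S) θ_c / [X (1 + k_d θ_c)] = 0.319 × 1400 × (2000 − 7.58) × 4.21 / [3190 × (1 + 0.0614 × 4.21)] = 3.75×10^6 / 4015 = 933.1 m³.

V ≈ 933 m³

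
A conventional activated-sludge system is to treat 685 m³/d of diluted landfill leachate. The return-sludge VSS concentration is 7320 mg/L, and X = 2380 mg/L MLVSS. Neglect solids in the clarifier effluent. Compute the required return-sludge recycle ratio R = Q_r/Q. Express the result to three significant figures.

R = Q_r/Q = X/(X_r − X) = 2380 / (7320 − 2380) = 0.4818.

R ≈ 0.482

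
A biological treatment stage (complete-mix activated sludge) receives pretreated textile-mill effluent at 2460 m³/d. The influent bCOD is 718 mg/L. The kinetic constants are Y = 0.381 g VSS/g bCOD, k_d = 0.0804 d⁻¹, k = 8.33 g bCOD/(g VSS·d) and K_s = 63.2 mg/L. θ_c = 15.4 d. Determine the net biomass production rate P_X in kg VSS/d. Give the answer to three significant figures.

P_X ≈ 299 kg VSS/d

From the Monod/SRT balance for a CMAS, S = K_s·(1+k_d θ_c)/[θ_c·(Y k − k_d) − 1] = 63.2 × (1 + 0.0804 × 15.4) / [15.4 × (0.381 × 8.33 − 0.0804) − 1] = 141.5 / 46.64 = 3.033 mg/L.
Y_obs = Y / (1 + k_d θ_c) = 0.381 / (1 + 0.0804 × 15.4) = 0.381 / 2.238 = 0.1702.
ΔS = 718 − 3.03 = 715.0 mg/L, so the substrate removal rate is 2460 × 715.0/1000 = 1759 kg bCOD/d.
So the net sludge growth is P_X = 0.1702 × 1759 = 299.4 kg VSS/d.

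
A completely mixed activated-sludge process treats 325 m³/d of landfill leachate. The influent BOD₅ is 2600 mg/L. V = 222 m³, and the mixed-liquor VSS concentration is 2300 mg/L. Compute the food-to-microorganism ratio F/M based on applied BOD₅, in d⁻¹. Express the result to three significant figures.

F/M ≈ 1.65 d⁻¹

F/M = Q·S₀ / (V·X) = 325 × 2600 / (222.0 × 2300) = 1.655 g BOD₅·(g VSS·d)⁻¹.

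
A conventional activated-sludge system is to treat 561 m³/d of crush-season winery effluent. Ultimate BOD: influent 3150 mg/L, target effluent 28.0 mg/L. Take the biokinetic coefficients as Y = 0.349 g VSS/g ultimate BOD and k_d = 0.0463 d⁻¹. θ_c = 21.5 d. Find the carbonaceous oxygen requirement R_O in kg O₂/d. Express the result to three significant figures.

Correct the yield for decay: Y_obs = Y/(1 + k_d θ_c) = 0.349 / (1 + 0.0463 × 21.5) = 0.349 / 1.995 = 0.1749.
Mass of ultimate BOD removed per day: Q(S₀ − S) = 561 × 3122 g/m³ = 1751 kg/d.
P_X = Y_obs·Q·(S₀ − S) = 0.1749 × 1751 = 306.3 kg VSS/d.
R_O = Q·(S₀ − S) − 1.42·P_X = 1751 − 1.42 × 306.3 = 1316 kg O₂/d.

R_O ≈ 1320 kg O₂/d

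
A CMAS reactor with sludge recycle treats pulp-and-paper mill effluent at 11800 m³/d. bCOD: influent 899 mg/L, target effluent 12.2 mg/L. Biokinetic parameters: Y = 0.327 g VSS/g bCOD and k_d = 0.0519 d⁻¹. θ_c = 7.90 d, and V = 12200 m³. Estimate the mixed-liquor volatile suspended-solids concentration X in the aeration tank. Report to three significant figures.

X ≈ 1570 mg/L

X = Y·Q·ΔS·θ_c / [V·(1 + k_d θ_c)] = 0.327 × 11800 × (899 − 12.2) × 7.90 / [12200 × (1 + 0.0519 × 7.90)] = 1571 mg/L.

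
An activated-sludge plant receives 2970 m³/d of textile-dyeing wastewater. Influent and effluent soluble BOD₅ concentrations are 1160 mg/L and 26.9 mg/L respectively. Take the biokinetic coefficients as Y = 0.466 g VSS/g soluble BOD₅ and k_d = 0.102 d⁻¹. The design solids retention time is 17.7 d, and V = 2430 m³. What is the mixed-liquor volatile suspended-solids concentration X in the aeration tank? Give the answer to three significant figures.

X ≈ 4070 mg/L

Solving the biomass balance for X: X = Y Q (S₀−S) θ_c / [V (1+k_d θ_c)] = 0.466 × 2970 × (1160 − 26.9) × 17.7 / [2430 × (1 + 0.102 × 17.7)] = 4072 mg/L.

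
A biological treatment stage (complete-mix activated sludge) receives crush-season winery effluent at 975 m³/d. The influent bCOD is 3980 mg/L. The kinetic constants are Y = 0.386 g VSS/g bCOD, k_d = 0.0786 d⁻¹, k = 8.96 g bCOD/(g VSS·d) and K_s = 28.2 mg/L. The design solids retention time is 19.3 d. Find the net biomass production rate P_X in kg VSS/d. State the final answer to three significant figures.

P_X ≈ 595 kg VSS/d

Effluent substrate depends only on kinetics and SRT: S = K_s(1 + k_d θ_c) / [θ_c(Yk − k_d) − 1] = 28.2 × (1 + 0.0786 × 19.3) / [19.3 × (0.386 × 8.96 − 0.0786) − 1] = 70.98 / 64.23 = 1.105 mg/L.
Y_obs = Y / (1 + k_d θ_c) = 0.386 / (1 + 0.0786 × 19.3) = 0.386 / 2.517 = 0.1534.
Q·(S₀ − S) = 975 × (3980 − 1.11) × 10⁻³ = 3879 kg/d removed.
Net biomass production P_X = Y_obs × Q·(S₀ − S) = 0.1534 × 3879 = 594.9 kg VSS/d.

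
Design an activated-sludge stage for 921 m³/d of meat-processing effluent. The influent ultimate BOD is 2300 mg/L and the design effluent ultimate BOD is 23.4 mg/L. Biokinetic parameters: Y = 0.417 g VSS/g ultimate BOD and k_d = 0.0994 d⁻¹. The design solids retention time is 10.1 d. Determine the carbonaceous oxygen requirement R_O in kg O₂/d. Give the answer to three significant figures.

R_O ≈ 1480 kg O₂/d

Observed yield with endogenous decay: Y_obs = Y / (1 + k_d·θ_c) = 0.417 / (1 + 0.0994 × 10.1) = 0.417 / 2.004 = 0.2081 g VSS/g ultimate BOD.
Substrate removed = Q·(S₀ − S) = 921 m³/d × (2300 − 23.4) g/m³ = 2.1×10^6 g/d = 2097 kg/d.
P_X = Y_obs·Q·(S₀ − S) = 0.2081 × 2097 = 436.3 kg VSS/d.
R_O = Q·(S₀ − S) − 1.42·P_X = 2097 − 1.42 × 436.3 = 1477 kg O₂/d.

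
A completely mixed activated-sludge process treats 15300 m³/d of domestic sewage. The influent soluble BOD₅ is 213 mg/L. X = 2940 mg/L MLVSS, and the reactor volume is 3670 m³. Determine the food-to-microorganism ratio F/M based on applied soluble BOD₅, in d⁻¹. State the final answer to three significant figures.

F/M ≈ 0.302 d⁻¹

Food-to-microorganism ratio F/M = Q S₀ / (V X) = 15300 × 213 / (3670 × 2940) = 0.3020 d⁻¹.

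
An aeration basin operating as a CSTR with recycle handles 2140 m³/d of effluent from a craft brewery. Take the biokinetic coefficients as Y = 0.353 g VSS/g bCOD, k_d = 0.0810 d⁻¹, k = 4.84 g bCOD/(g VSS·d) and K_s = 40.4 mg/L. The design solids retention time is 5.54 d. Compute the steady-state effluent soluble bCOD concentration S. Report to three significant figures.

Effluent substrate depends only on kinetics and SRT: S = K_s(1 + k_d θ_c) / [θ_c(Yk − k_d) − 1] = 40.4 × (1 + 0.0810 × 5.54) / [5.54 × (0.353 × 4.84 − 0.0810) − 1] = 58.53 / 8.016 = 7.301 mg/L.

S ≈ 7.30 mg/L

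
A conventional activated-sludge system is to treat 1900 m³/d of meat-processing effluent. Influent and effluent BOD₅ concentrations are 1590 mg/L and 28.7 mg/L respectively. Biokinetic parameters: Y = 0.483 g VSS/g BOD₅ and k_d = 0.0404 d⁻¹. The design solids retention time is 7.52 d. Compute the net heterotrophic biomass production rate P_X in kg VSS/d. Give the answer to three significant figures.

Correct the yield for decay: Y_obs = Y/(1 + k_d θ_c) = 0.483 / (1 + 0.0404 × 7.52) = 0.483 / 1.304 = 0.3705.
Q·(S₀ − S) = 1900 × (1590 − 28.7) × 10⁻³ = 2966 kg/d removed.
Net biomass production P_X = Y_obs × Q·(S₀ − S) = 0.3705 × 2966 = 1099 kg VSS/d.

P_X ≈ 1100 kg VSS/d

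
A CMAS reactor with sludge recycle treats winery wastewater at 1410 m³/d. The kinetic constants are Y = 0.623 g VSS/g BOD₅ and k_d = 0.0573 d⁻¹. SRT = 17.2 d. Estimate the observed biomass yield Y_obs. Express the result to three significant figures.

The observed yield is Y_obs = Y/(1 + k_d·θ_c) = 0.623 / (1 + 0.0573 × 17.2) = 0.623 / 1.986 = 0.3138 g VSS per g BOD₅ removed.

Y_obs ≈ 0.314 g VSS/g BOD₅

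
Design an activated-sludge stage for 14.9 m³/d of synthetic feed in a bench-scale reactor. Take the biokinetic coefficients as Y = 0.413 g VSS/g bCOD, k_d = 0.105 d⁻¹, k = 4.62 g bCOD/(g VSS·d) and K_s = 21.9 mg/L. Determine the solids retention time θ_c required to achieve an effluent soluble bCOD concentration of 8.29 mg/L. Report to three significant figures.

From 1/θ_c = Y·k·S/(K_s + S) − k_d: Y·k·S/(K_s+S) = 0.413 × 4.62 × 8.29 / (21.9 + 8.29) = 0.5239 d⁻¹.
θ_c = 1/(μ − k_d) = 1/(0.5239 − 0.105) = 1/0.4189 = 2.387 d.

θ_c ≈ 2.39 d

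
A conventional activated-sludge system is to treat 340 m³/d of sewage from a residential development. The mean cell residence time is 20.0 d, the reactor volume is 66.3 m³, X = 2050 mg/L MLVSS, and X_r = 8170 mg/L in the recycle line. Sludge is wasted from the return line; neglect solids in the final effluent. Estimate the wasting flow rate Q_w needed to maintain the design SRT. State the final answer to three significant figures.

Q_w ≈ 0.832 m³/d

Q_w = (V·X)/(θ_c X_r) = 66.30 × 2050 / (20.0 × 8170) = 0.8318 m³/d.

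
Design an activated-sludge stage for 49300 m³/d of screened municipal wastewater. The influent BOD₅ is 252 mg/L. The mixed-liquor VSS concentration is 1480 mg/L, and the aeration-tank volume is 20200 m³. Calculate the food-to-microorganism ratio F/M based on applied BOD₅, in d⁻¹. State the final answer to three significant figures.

F/M ≈ 0.416 d⁻¹

F/M = Q·S₀ / (V·X) = 49300 × 252 / (20200 × 1480) = 0.4156 g BOD₅·(g VSS·d)⁻¹.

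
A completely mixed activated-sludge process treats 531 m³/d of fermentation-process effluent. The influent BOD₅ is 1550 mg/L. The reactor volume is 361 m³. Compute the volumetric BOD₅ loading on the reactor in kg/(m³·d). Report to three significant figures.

Applied BOD₅ load per unit volume = Q·S₀/V = (531 × 1550/1000)/361.0 = 2.280 kg BOD₅·m⁻³·d⁻¹.

L_v ≈ 2.28 kg BOD₅/(m³·d)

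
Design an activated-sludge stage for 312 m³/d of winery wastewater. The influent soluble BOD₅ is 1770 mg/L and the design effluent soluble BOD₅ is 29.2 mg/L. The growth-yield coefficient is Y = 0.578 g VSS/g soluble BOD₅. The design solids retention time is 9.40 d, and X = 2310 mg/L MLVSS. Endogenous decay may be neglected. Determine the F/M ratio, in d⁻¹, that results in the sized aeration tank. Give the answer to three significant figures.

F/M ≈ 0.187 d⁻¹

V·X = Y·Q·ΔS·θ_c gives V = 0.578 × 312 × (1770 − 29.2) × 9.40 / 2310 = 1277 m³.
F/M = Q·S₀ / (V·X) = 312 × 1770 / (1277 × 2310) = 0.1871 g soluble BOD₅·(g VSS·d)⁻¹.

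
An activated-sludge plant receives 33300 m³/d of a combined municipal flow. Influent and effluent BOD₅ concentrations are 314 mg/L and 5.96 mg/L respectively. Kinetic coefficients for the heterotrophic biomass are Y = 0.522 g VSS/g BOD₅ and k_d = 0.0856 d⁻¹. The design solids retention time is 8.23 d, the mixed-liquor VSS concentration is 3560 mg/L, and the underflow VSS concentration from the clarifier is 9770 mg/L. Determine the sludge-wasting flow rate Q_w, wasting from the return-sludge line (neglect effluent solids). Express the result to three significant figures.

Q_w ≈ 322 m³/d

Rearranging the biomass balance for a CMAS with decay, V = Y·Q·ΔS·θ_c / [X·(1+k_d θ_c)] = 0.522 × 33300 × (314 − 5.96) × 8.23 / [3560 × (1 + 0.0856 × 8.23)] = 4.41×10^7 / 6068 = 7262 m³.
θ_c = V·X/(Q_w·X_r) when wasting from the recycle, so Q_w = V·X/(θ_c·X_r) = 7262 × 3560 / (8.23 × 9770) = 321.5 m³/d.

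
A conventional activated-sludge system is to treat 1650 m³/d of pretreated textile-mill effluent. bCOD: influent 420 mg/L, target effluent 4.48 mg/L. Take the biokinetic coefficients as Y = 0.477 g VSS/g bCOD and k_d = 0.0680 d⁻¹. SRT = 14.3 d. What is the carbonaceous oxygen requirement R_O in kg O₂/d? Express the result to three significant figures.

R_O ≈ 450 kg O₂/d

Observed yield with endogenous decay: Y_obs = Y / (1 + k_d·θ_c) = 0.477 / (1 + 0.0680 × 14.3) = 0.477 / 1.972 = 0.2418 g VSS/g bCOD.
ΔS = 420 − 4.48 = 415.5 mg/L, so the substrate removal rate is 1650 × 415.5/1000 = 685.6 kg bCOD/d.
Net sludge production P_X = 0.2418 × 685.6 = 165.8 kg VSS/d.
R_O = Q·ΔS − 1.42 P_X = 685.6 − 235.4 = 450.2 kg O₂/d.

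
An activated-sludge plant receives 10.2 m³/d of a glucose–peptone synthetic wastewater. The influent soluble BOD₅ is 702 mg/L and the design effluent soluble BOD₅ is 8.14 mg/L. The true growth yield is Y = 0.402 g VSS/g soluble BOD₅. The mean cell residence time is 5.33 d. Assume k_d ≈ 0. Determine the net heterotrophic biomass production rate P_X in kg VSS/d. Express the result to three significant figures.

With endogenous decay neglected, the observed yield equals the true yield: Y_obs = Y = 0.402 g VSS/g soluble BOD₅.
Substrate removed = Q·(S₀ − S) = 10.2 m³/d × (702 − 8.14) g/m³ = 7.08×10^3 g/d = 7.077 kg/d.
Net biomass production P_X = Y_obs × Q·(S₀ − S) = 0.4020 × 7.077 = 2.845 kg VSS/d.

P_X ≈ 2.85 kg VSS/d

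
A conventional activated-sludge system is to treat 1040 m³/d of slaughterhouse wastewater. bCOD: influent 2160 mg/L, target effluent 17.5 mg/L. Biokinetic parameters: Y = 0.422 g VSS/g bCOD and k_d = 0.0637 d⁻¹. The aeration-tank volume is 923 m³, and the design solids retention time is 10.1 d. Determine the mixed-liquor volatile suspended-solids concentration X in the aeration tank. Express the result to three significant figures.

From V·X·(1 + k_d·θ_c) = Y·Q·(S₀ − S)·θ_c: X = 0.422 × 1040 × (2160 − 17.5) × 10.1 / [923 × (1 + 0.0637 × 10.1)] = 6261 mg/L.

X ≈ 6260 mg/L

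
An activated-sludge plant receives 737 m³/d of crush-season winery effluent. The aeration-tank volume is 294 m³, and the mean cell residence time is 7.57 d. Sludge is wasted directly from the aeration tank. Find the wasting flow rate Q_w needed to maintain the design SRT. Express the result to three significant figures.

Wasting from the aeration tank: Q_w = V / θ_c = 294.0 / 7.57 = 38.84 m³/d.

Q_w ≈ 38.8 m³/d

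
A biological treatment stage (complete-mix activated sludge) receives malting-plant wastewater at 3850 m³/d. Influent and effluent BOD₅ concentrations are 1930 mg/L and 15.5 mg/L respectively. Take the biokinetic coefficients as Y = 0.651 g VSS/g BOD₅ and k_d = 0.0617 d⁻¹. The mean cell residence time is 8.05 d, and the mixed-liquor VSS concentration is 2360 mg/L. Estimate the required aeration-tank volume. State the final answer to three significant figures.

V ≈ 10900 m³

From the SRT design equation V = Y Q (S₀−S) θ_c / [X (1 + k_d θ_c)] = 0.651 × 3850 × (1930 − 15.5) × 8.05 / [2360 × (1 + 0.0617 × 8.05)] = 3.86×10^7 / 3532 = 10936 m³.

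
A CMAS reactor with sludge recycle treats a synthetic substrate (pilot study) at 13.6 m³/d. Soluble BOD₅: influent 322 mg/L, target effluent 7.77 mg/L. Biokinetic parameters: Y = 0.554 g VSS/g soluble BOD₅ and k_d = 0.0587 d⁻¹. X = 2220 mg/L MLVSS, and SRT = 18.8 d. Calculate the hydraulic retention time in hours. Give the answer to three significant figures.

τ ≈ 16.8 h

Steady-state biomass mass balance: V·X·(1 + k_d·θ_c) = Y·Q·(S₀ − S)·θ_c, so V = 0.554 × 13.6 × (322 − 7.77) × 18.8 / [2220 × (1 + 0.0587 × 18.8)] = 4.45×10^4 / 4670 = 9.531 m³.
Hydraulic retention time τ = V/Q = 9.531 / 13.6 = 0.7008 d = 16.82 h.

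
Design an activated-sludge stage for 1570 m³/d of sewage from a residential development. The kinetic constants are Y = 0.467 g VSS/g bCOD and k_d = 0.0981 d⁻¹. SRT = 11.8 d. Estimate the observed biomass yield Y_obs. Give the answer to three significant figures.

Correct the yield for decay: Y_obs = Y/(1 + k_d θ_c) = 0.467 / (1 + 0.0981 × 11.8) = 0.467 / 2.158 = 0.2164.

Y_obs ≈ 0.216 g VSS/g bCOD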